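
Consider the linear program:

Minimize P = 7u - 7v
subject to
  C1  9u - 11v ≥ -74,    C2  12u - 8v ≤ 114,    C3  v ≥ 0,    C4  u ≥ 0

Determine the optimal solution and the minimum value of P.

u = 0, v = 74/11, minimum P = -518/11

Feasible corners and P = 7u - 7v:
  (923/30, 319/10) → P = -119/15
  (0, 74/11) → P = -518/11
  (19/2, 0) → P = 133/2
  (0, 0) → P = 0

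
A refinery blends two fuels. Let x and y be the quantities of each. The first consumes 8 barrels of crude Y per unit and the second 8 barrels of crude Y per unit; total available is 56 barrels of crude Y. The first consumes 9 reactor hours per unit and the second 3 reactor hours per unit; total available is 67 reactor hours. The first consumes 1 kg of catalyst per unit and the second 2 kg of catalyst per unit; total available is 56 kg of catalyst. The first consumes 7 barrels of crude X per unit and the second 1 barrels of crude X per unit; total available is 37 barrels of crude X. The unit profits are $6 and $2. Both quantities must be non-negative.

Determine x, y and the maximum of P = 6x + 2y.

Extreme points and P = 6x + 2y:
  (0, 0) → P = 0
  (0, 7) → P = 14
  (37/7, 0) → P = 222/7
  (5, 2) → P = 34

x = 5, y = 2, maximum P = 34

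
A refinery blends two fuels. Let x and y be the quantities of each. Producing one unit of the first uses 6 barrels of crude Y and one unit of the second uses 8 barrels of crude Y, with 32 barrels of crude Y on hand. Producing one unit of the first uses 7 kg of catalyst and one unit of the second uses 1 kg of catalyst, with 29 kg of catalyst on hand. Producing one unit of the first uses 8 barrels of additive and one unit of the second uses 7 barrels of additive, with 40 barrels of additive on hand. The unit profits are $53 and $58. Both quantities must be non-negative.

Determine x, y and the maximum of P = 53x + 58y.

x = 4, y = 1, maximum P = 270

Vertices and P = 53x + 58y:
  (0, 0) → P = 0
  (0, 4) → P = 232
  (29/7, 0) → P = 1537/7
  (4, 1) → P = 270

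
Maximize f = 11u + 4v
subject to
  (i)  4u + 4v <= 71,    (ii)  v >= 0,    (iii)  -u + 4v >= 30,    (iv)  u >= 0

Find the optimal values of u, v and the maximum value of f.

Vertices and f = 11u + 4v:
  (41/5, 191/20) → f = 642/5
  (0, 71/4) → f = 71
  (0, 15/2) → f = 30

The binding constraints are 4u + 4v = 71 and -u + 4v = 30.
Solving simultaneously gives u = 41/5, v = 191/20.

u = 41/5, v = 191/20, maximum f = 642/5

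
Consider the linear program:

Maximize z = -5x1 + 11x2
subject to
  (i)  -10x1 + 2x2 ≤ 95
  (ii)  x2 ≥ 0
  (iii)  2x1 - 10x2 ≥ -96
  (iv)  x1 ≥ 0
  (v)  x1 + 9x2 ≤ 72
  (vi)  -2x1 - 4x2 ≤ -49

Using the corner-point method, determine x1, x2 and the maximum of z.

Extreme points and z = -5x1 + 11x2:
  (72, 0) → z = -360
  (49/2, 0) → z = -245/2
  (153/14, 95/14) → z = 20

The optimum lies where x1 + 9x2 = 72 and -2x1 - 4x2 = -49.
Solving simultaneously gives x1 = 153/14, x2 = 95/14.

x1 = 153/14, x2 = 95/14, maximum z = 20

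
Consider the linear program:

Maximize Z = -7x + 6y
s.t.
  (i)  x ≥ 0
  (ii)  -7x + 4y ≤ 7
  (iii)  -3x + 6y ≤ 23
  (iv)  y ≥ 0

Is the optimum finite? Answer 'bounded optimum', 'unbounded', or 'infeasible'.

bounded optimum

Feasible corners and Z = -7x + 6y:
  (0, 7/4) → Z = 21/2
  (0, 0) → Z = 0
  (5/3, 14/3) → Z = 49/3
The feasible region has finitely many vertices and no improving ray; the maximum is 49/3 at (5/3, 14/3).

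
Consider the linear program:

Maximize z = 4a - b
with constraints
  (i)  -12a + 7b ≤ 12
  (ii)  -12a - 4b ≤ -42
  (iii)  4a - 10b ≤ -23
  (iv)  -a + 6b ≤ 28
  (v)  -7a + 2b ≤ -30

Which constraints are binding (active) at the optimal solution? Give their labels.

(iii) and (iv)

Corner points and z = 4a - b:
  (71/7, 89/14) → z = 479/14
  (173/31, 281/62) → z = 1103/62
  (59/10, 113/20) → z = 359/20

The maximum is at (71/7, 89/14). Substituting into each constraint, equality holds for (iii) and (iv); the remaining constraints have slack.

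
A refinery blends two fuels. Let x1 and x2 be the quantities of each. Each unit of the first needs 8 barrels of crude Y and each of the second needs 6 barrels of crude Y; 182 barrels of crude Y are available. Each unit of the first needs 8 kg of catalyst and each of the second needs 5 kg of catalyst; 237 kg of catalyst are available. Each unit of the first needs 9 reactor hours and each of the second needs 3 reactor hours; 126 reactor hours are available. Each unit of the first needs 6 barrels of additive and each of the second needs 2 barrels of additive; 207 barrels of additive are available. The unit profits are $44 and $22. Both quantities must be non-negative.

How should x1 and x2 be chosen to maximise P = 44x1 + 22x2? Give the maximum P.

Corner points and P = 44x1 + 22x2:
  (0, 0) → P = 0
  (0, 91/3) → P = 2002/3
  (14, 0) → P = 616
  (7, 21) → P = 770

The binding constraints are 8x1 + 6x2 = 182 and 9x1 + 3x2 = 126.
Solving simultaneously gives x1 = 7, x2 = 21.

x1 = 7, x2 = 21, maximum P = 770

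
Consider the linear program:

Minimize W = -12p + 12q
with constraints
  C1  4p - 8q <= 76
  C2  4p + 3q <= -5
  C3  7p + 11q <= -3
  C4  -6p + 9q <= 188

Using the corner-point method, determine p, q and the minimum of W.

Extreme points and W = -12p + 12q:
  (47/11, -81/11) → W = -1536/11
  (-547/3, -302/3) → W = 980
  (-2, 1) → W = 36
  (-2095/129, 1298/129) → W = 13572/43

The optimum lies where 4p - 8q = 76 and 4p + 3q = -5.
Solving simultaneously gives p = 47/11, q = -81/11.

p = 47/11, q = -81/11, minimum W = -1536/11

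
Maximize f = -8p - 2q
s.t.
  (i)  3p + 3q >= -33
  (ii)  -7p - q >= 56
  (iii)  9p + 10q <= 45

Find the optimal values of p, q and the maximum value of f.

p = -155, q = 144, maximum f = 952

Corner points and f = -8p - 2q:
  (-15/2, -7/2) → f = 67
  (-155, 144) → f = 952
  (-605/61, 819/61) → f = 3202/61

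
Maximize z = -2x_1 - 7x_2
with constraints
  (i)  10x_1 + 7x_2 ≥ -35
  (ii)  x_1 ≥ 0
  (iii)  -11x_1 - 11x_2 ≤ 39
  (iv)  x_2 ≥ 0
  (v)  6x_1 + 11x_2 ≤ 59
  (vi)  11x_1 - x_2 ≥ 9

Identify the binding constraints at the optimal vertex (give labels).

(iv) and (vi)

Corner points and z = -2x_1 - 7x_2:
  (59/6, 0) → z = -59/3
  (9/11, 0) → z = -18/11
  (158/127, 595/127) → z = -4481/127

The maximum is at (9/11, 0). Substituting into each constraint, equality holds for (iv) and (vi); the remaining constraints have slack.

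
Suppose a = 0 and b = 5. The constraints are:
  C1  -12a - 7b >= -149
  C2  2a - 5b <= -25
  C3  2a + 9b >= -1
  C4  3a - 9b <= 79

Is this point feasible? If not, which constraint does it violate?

C1: -35 ≥ -149 ✓
C2: -25 ≤ -25 ✓
C3: 45 ≥ -1 ✓
C4: -45 ≤ 79 ✓

feasible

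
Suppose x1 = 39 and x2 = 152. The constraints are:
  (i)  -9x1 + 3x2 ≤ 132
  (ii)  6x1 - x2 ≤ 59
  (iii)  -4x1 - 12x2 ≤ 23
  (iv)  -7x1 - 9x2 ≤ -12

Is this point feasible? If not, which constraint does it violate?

not feasible — violates (ii)

Constraint (ii): 6x1 - x2 = 82, which is not ≤ 59. All other constraints are satisfied.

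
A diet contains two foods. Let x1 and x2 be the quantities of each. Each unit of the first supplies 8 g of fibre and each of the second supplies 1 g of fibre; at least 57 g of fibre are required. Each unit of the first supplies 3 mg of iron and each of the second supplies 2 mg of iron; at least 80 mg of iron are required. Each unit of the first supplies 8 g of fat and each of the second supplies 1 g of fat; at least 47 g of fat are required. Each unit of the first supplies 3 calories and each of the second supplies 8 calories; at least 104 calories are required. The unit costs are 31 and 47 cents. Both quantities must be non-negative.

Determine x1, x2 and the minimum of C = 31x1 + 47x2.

x1 = 24, x2 = 4, minimum C = 932

Vertices and C = 31x1 + 47x2:
  (0, 57) → C = 2679
  (104/3, 0) → C = 3224/3
  (34/13, 469/13) → C = 23097/13
  (24, 4) → C = 932
The feasible region is unbounded (it extends along (0, 1), (1, 0)), but C strictly increases along every unbounded feasible direction, so there is no improving ray and the minimum is attained at a vertex.

At the optimal vertex, 3x1 + 2x2 = 80 and 3x1 + 8x2 = 104.
Solving simultaneously gives x1 = 24, x2 = 4.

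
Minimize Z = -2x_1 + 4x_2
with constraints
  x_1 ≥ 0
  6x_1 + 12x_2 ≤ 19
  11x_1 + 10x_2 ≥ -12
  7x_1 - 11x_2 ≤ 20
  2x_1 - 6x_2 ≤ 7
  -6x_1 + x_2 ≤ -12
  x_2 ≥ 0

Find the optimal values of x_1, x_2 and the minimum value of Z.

Extreme points and Z = -2x_1 + 4x_2:
  (449/150, 13/150) → Z = -141/25
  (163/78, 7/13) → Z = -79/39
  (20/7, 0) → Z = -40/7
  (2, 0) → Z = -4

x_1 = 20/7, x_2 = 0, minimum Z = -40/7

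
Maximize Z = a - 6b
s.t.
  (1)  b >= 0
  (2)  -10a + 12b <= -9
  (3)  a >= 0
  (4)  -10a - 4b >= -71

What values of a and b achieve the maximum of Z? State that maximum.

Feasible corners and Z = a - 6b:
  (9/10, 0) → Z = 9/10
  (71/10, 0) → Z = 71/10
  (111/20, 31/8) → Z = -177/10

At the optimal vertex, b = 0 and -10a - 4b = -71.
Solving simultaneously gives a = 71/10, b = 0.

a = 71/10, b = 0, maximum Z = 71/10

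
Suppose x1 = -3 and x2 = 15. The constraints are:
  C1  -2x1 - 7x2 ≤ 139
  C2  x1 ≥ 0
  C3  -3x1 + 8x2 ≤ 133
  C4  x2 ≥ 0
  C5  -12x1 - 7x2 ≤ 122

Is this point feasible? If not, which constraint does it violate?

not feasible — violates C2

Constraint C2: x1 = -3, which is not ≥ 0. All other constraints are satisfied.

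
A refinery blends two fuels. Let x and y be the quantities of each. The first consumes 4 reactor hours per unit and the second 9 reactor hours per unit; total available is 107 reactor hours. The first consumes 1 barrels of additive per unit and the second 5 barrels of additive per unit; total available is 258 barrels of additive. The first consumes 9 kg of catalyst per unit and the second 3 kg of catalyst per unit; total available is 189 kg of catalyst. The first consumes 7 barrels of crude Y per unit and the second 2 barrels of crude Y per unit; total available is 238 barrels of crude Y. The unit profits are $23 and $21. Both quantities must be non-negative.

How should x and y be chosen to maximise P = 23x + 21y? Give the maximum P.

x = 20, y = 3, maximum P = 523

Vertices and P = 23x + 21y:
  (0, 0) → P = 0
  (0, 107/9) → P = 749/3
  (21, 0) → P = 483
  (20, 3) → P = 523

The optimum lies where 4x + 9y = 107 and 9x + 3y = 189.
Solving simultaneously gives x = 20, y = 3.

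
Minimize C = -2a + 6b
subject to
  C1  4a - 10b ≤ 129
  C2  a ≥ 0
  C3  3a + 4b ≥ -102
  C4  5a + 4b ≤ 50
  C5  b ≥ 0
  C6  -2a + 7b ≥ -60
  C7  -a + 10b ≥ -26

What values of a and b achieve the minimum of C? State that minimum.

Extreme points and C = -2a + 6b:
  (0, 25/2) → C = 75
  (0, 0) → C = 0
  (10, 0) → C = -20

The binding constraints are 5a + 4b = 50 and b = 0.
Solving simultaneously gives a = 10, b = 0.

a = 10, b = 0, minimum C = -20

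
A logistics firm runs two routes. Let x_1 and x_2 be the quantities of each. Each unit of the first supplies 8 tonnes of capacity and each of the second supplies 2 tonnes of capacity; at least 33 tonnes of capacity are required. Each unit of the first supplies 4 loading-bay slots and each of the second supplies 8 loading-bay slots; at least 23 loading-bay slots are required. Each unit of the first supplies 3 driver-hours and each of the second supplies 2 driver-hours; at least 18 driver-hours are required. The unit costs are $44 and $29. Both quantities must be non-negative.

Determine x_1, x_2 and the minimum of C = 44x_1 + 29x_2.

Extreme points and C = 44x_1 + 29x_2:
  (0, 33/2) → C = 957/2
  (6, 0) → C = 264
  (3, 9/2) → C = 525/2
The feasible region is unbounded (it extends along (0, 1), (1, 0)), but C strictly increases along every unbounded feasible direction, so there is no improving ray and the minimum is attained at a vertex.

The binding constraints are 8x_1 + 2x_2 = 33 and 3x_1 + 2x_2 = 18.
Solving simultaneously gives x_1 = 3, x_2 = 9/2.

x_1 = 3, x_2 = 9/2, minimum C = 525/2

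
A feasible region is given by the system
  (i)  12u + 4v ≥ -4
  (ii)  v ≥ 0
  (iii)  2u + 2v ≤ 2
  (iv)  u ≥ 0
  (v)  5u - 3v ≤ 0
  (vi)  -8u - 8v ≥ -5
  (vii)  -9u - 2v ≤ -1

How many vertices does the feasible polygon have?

Intersecting each pair of boundary lines and keeping only the points that satisfy every inequality leaves:
  (0, 5/8)
  (0, 1/2)
  (15/64, 25/64)
  (3/37, 5/37)

4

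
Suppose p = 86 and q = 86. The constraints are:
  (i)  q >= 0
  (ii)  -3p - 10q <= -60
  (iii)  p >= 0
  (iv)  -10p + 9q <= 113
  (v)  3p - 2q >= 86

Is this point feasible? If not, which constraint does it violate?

feasible

(i): 86 ≥ 0 ✓
(ii): -1118 ≤ -60 ✓
(iii): 86 ≥ 0 ✓
(iv): -86 ≤ 113 ✓
(v): 86 ≥ 86 ✓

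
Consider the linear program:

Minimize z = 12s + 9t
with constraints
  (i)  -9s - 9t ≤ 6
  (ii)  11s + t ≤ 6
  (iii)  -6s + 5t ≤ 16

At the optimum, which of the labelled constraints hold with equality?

(i) and (iii)

Extreme points and z = 12s + 9t:
  (2/3, -4/3) → z = -4
  (-58/33, 12/11) → z = -124/11
  (14/61, 212/61) → z = 2076/61

The minimum is at (-58/33, 12/11). Substituting into each constraint, equality holds for (i) and (iii); the remaining constraints have slack.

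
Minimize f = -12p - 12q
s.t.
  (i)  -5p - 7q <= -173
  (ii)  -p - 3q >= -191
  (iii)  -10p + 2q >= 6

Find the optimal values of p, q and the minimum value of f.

p = 91/8, q = 479/8, minimum f = -855

At the optimal vertex, -p - 3q = -191 and -10p + 2q = 6.
Solving simultaneously gives p = 91/8, q = 479/8.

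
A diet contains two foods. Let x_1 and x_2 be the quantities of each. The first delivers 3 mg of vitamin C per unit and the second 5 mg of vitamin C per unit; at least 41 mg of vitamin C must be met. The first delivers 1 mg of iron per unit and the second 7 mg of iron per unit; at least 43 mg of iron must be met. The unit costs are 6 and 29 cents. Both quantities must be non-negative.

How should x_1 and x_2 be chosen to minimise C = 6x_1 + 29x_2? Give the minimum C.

x_1 = 9/2, x_2 = 11/2, minimum C = 373/2

The feasible region is unbounded (it extends along (0, 1), (1, 0)), but C strictly increases along every unbounded feasible direction, so there is no improving ray and the minimum is attained at a vertex.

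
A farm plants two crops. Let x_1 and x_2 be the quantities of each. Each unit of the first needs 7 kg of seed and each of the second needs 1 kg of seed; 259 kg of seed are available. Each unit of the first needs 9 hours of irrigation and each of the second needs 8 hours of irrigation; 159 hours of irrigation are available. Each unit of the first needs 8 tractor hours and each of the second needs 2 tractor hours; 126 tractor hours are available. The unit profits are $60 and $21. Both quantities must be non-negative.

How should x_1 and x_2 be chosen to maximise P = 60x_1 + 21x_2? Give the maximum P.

Vertices and P = 60x_1 + 21x_2:
  (0, 0) → P = 0
  (0, 159/8) → P = 3339/8
  (63/4, 0) → P = 945
  (15, 3) → P = 963

The binding constraints are 9x_1 + 8x_2 = 159 and 8x_1 + 2x_2 = 126.
Solving simultaneously gives x_1 = 15, x_2 = 3.

x_1 = 15, x_2 = 3, maximum P = 963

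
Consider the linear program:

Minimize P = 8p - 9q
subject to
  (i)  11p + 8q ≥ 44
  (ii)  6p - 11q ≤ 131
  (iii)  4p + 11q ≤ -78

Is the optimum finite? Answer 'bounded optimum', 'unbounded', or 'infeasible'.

The boundaries 11p + 8q = 44 and 6p - 11q = 131 meet at (1532/169, -1177/169), but that point violates 4p + 11q ≤ -78. Every candidate vertex is excluded by some other constraint, so the feasible region is empty.

infeasible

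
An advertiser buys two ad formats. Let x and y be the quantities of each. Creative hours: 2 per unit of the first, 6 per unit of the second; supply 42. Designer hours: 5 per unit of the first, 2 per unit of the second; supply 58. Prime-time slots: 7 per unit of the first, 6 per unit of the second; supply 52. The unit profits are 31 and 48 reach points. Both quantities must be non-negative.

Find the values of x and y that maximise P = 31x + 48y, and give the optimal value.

x = 2, y = 19/3, maximum P = 366

Corner points and P = 31x + 48y:
  (0, 0) → P = 0
  (0, 7) → P = 336
  (52/7, 0) → P = 1612/7
  (2, 19/3) → P = 366

At the optimal vertex, 2x + 6y = 42 and 7x + 6y = 52.
Solving simultaneously gives x = 2, y = 19/3.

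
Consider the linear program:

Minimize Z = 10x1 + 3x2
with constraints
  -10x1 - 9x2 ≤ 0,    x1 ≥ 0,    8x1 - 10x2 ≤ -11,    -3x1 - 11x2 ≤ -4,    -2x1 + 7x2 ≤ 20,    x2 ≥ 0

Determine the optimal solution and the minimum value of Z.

Feasible corners and Z = 10x1 + 3x2:
  (0, 11/10) → Z = 33/10
  (0, 20/7) → Z = 60/7
  (41/12, 23/6) → Z = 137/3

The binding constraints are x1 = 0 and 8x1 - 10x2 = -11.
Solving simultaneously gives x1 = 0, x2 = 11/10.

x1 = 0, x2 = 11/10, minimum Z = 33/10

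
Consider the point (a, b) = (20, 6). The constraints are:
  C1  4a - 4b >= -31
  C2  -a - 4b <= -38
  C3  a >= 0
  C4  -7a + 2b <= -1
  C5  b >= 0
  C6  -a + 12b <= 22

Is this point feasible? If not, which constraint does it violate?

Constraint C6: -a + 12b = 52, which is not ≤ 22. All other constraints are satisfied.

not feasible — violates C6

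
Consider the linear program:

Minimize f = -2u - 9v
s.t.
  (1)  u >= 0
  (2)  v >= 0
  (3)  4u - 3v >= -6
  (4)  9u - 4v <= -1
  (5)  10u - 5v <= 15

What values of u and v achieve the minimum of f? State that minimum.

At the optimal vertex, 4u - 3v = -6 and 9u - 4v = -1.
Solving simultaneously gives u = 21/11, v = 50/11.

u = 21/11, v = 50/11, minimum f = -492/11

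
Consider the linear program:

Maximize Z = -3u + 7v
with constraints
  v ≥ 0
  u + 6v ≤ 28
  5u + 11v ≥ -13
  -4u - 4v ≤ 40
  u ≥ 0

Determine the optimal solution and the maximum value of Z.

u = 0, v = 14/3, maximum Z = 98/3

Vertices and Z = -3u + 7v:
  (28, 0) → Z = -84
  (0, 0) → Z = 0
  (0, 14/3) → Z = 98/3

At the optimal vertex, u + 6v = 28 and u = 0.
Solving simultaneously gives u = 0, v = 14/3.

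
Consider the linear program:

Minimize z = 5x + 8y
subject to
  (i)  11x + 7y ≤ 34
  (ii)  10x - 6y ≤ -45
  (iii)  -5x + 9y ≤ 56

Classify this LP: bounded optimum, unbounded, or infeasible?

From the feasible point (-23/20, 67/12), moving in the direction (-6, -10) keeps every constraint satisfied while z decreases without bound.

unbounded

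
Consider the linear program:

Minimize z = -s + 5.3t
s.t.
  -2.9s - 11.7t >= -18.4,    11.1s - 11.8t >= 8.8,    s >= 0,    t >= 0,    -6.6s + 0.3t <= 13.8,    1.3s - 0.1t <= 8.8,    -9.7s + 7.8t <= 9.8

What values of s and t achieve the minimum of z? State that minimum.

Feasible corners and z = -s + 5.3t:
  (32008/16409, 17872/16409) → z = 313568/82045
  (184/29, 0) → z = -184/29
  (88/111, 0) → z = -88/111

s = 184/29, t = 0, minimum z = -184/29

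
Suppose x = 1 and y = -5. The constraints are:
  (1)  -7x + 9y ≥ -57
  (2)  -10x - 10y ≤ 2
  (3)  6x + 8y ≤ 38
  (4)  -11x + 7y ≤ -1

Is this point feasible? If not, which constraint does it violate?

Constraint (2): -10x - 10y = 40, which is not ≤ 2. All other constraints are satisfied.

not feasible — violates (2)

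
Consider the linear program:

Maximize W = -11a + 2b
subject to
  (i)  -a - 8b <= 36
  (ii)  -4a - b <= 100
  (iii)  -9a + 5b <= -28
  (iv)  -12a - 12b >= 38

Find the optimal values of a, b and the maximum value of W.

Extreme points and W = -11a + 2b:
  (4/7, -32/7) → W = -108/7
  (32/21, -197/42) → W = -183/7
  (73/84, -113/28) → W = -1481/84

At the optimal vertex, -a - 8b = 36 and -9a + 5b = -28.
Solving simultaneously gives a = 4/7, b = -32/7.

a = 4/7, b = -32/7, maximum W = -108/7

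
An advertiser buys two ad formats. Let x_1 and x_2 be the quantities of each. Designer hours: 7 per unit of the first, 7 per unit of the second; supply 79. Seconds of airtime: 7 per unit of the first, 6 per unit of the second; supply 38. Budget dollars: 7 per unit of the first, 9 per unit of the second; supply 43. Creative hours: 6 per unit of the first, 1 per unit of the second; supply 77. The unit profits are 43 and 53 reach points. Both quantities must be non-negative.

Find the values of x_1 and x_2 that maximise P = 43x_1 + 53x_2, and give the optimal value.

x_1 = 4, x_2 = 5/3, maximum P = 781/3

At the optimal vertex, 7x_1 + 6x_2 = 38 and 7x_1 + 9x_2 = 43.
Solving simultaneously gives x_1 = 4, x_2 = 5/3.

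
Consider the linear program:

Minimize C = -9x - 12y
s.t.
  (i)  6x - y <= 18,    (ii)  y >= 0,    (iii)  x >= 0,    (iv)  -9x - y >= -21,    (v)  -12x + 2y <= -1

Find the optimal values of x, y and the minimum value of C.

Feasible corners and C = -9x - 12y:
  (7/3, 0) → C = -21
  (1/12, 0) → C = -3/4
  (43/30, 81/10) → C = -1101/10

x = 43/30, y = 81/10, minimum C = -1101/10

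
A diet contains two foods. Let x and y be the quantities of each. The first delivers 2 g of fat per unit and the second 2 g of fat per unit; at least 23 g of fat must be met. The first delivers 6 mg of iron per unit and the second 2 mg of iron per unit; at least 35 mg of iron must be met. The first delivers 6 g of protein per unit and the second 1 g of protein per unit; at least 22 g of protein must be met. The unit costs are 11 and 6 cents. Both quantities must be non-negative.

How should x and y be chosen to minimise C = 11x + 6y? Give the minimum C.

x = 3, y = 17/2, minimum C = 84

The feasible region is unbounded (it extends along (0, 1), (1, 0)), but C strictly increases along every unbounded feasible direction, so there is no improving ray and the minimum is attained at a vertex.

The optimum lies where 2x + 2y = 23 and 6x + 2y = 35.
Solving simultaneously gives x = 3, y = 17/2.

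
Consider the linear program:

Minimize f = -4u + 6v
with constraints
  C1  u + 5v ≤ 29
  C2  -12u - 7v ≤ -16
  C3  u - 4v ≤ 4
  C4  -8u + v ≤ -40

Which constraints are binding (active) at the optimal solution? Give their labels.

C1 and C3

Extreme points and f = -4u + 6v:
  (136/9, 25/9) → f = -394/9
  (229/41, 192/41) → f = 236/41
  (156/31, 8/31) → f = -576/31

The minimum is at (136/9, 25/9). Substituting into each constraint, equality holds for C1 and C3; the remaining constraints have slack.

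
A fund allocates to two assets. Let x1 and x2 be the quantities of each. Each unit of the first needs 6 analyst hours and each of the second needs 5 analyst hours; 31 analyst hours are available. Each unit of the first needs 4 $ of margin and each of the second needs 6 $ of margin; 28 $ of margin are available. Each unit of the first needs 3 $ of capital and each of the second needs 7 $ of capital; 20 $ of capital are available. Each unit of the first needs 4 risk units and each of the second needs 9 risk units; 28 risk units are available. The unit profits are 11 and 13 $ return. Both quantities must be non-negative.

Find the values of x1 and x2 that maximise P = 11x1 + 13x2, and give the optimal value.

x1 = 13/3, x2 = 1, maximum P = 182/3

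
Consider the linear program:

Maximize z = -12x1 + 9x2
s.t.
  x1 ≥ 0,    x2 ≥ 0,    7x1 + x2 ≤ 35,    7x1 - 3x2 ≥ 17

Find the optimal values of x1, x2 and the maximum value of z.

Corner points and z = -12x1 + 9x2:
  (5, 0) → z = -60
  (17/7, 0) → z = -204/7
  (61/14, 9/2) → z = -165/14

The binding constraints are 7x1 + x2 = 35 and 7x1 - 3x2 = 17.
Solving simultaneously gives x1 = 61/14, x2 = 9/2.

x1 = 61/14, x2 = 9/2, maximum z = -165/14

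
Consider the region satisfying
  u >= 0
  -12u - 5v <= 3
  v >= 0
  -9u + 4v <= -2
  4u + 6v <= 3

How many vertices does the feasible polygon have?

3

The feasible vertices (each the meet of two boundaries and inside every other half-plane) are:
  (2/9, 0)
  (3/4, 0)
  (12/35, 19/70)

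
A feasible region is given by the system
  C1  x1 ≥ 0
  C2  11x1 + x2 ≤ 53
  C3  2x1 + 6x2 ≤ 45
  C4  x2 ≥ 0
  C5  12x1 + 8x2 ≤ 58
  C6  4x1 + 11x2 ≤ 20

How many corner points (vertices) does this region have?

5

Pairwise boundary intersections that survive every other constraint:
  (0, 0)
  (0, 20/11)
  (53/11, 0)
  (183/38, 1/38)
  (239/50, 2/25)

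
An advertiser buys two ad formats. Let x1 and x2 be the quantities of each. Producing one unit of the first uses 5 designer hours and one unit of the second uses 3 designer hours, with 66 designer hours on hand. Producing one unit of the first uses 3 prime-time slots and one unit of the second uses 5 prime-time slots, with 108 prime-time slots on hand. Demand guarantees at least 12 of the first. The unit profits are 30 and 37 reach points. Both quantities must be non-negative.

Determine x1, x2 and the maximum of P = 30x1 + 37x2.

x1 = 12, x2 = 2, maximum P = 434

Extreme points and P = 30x1 + 37x2:
  (66/5, 0) → P = 396
  (12, 0) → P = 360
  (12, 2) → P = 434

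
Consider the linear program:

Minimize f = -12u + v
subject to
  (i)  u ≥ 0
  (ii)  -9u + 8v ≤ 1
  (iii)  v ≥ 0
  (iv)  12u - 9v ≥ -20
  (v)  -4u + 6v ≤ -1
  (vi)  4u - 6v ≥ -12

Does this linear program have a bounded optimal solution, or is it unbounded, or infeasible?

From the feasible point (1/4, 0), moving in the direction (6, 4) keeps every constraint satisfied while f decreases without bound.

unbounded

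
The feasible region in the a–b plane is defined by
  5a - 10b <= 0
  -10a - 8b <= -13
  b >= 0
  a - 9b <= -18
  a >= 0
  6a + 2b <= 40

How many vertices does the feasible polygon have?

Of the 15 pairwise boundary intersections, those satisfying every inequality are:
  (36/7, 18/7)
  (40/7, 20/7)
  (0, 2)
  (0, 20)

4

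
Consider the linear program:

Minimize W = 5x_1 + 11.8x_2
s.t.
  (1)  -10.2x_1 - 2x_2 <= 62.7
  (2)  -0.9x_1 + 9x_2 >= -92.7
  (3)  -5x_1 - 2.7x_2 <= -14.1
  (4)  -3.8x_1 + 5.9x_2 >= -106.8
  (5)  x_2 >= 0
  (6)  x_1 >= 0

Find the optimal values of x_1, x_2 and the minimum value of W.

x_1 = 2.82, x_2 = 0, minimum W = 14.1

The feasible region is unbounded (it extends along (0, 1), (59, 38)), but W strictly increases along every unbounded feasible direction, so there is no improving ray and the minimum is attained at a vertex.

The binding constraints are -5x_1 - 2.7x_2 = -14.1 and x_2 = 0.
Solving simultaneously gives x_1 = 141/50, x_2 = 0.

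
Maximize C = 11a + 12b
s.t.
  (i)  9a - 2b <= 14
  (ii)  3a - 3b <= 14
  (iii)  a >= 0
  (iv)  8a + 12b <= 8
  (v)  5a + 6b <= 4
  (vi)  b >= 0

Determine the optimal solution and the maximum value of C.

Feasible corners and C = 11a + 12b:
  (0, 2/3) → C = 8
  (0, 0) → C = 0
  (4/5, 0) → C = 44/5

a = 4/5, b = 0, maximum C = 44/5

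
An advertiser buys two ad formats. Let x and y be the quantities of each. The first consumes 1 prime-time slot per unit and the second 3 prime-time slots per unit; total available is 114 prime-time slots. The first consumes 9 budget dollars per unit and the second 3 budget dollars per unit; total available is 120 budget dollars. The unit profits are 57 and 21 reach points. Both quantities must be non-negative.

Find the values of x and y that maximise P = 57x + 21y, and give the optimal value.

Feasible corners and P = 57x + 21y:
  (0, 0) → P = 0
  (0, 38) → P = 798
  (40/3, 0) → P = 760
  (3/4, 151/4) → P = 1671/2

The optimum lies where x + 3y = 114 and 9x + 3y = 120.
Solving simultaneously gives x = 3/4, y = 151/4.

x = 3/4, y = 151/4, maximum P = 1671/2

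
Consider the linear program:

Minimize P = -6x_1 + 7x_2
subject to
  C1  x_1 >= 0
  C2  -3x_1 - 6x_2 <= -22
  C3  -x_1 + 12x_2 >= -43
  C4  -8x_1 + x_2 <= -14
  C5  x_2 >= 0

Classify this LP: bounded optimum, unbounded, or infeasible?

From the feasible point (106/51, 134/51), moving in the direction (12, 1) keeps every constraint satisfied while P decreases without bound.

unbounded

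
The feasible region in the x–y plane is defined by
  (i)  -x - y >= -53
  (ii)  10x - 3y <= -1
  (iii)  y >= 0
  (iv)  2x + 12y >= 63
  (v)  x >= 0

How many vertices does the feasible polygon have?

Pairwise boundary intersections that survive every other constraint:
  (158/13, 531/13)
  (0, 53)
  (59/42, 316/63)
  (0, 21/4)

4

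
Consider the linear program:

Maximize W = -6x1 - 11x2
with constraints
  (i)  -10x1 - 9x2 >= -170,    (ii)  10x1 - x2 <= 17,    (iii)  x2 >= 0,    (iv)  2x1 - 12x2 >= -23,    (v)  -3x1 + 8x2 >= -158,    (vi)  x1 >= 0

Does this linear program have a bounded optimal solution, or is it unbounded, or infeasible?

Feasible corners and W = -6x1 - 11x2:
  (17/10, 0) → W = -51/5
  (227/118, 132/59) → W = -2133/59
  (0, 0) → W = 0
  (0, 23/12) → W = -253/12
The feasible region has finitely many vertices and no improving ray; the maximum is 0 at (0, 0).

bounded optimum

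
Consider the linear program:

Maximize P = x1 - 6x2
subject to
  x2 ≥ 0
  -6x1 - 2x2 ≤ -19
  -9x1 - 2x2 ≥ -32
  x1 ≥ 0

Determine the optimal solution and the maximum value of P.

x1 = 32/9, x2 = 0, maximum P = 32/9

Feasible corners and P = x1 - 6x2:
  (19/6, 0) → P = 19/6
  (32/9, 0) → P = 32/9
  (0, 19/2) → P = -57
  (0, 16) → P = -96

The optimum lies where x2 = 0 and -9x1 - 2x2 = -32.
Solving simultaneously gives x1 = 32/9, x2 = 0.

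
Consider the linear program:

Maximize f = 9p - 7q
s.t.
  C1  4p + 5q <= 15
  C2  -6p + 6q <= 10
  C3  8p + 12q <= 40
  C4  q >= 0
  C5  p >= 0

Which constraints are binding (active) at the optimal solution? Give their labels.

C1 and C4

Corner points and f = 9p - 7q:
  (20/27, 65/27) → f = -275/27
  (15/4, 0) → f = 135/4
  (0, 5/3) → f = -35/3
  (0, 0) → f = 0

The maximum is at (15/4, 0). Substituting into each constraint, equality holds for C1 and C4; the remaining constraints have slack.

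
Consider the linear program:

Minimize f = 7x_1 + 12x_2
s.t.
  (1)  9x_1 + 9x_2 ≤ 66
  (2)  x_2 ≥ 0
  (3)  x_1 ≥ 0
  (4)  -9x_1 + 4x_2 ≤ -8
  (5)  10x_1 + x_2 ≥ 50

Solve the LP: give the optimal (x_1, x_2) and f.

x_1 = 5, x_2 = 0, minimum f = 35

At the optimal vertex, x_2 = 0 and 10x_1 + x_2 = 50.
Solving simultaneously gives x_1 = 5, x_2 = 0.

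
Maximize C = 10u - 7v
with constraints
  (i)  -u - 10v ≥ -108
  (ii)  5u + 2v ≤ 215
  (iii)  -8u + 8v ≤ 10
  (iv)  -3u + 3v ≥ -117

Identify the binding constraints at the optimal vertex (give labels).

Feasible corners and C = 10u - 7v:
  (967/24, 325/48) → C = 17065/48
  (191/22, 437/44) → C = 761/44
  (293/7, 20/7) → C = 2790/7
The feasible region is unbounded (it extends along (-1, -1)), but C strictly decreases along every unbounded feasible direction, so there is no improving ray and the maximum is attained at a vertex.

The maximum is at (293/7, 20/7). Substituting into each constraint, equality holds for (ii) and (iv); the remaining constraints have slack.

(ii) and (iv)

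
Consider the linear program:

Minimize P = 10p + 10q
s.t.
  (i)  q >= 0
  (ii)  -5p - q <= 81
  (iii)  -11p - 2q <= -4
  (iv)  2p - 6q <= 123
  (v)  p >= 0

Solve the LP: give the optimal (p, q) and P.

Corner points and P = 10p + 10q:
  (4/11, 0) → P = 40/11
  (123/2, 0) → P = 615
  (0, 2) → P = 20
The feasible region is unbounded (it extends along (0, 1), (3, 1)), but P strictly increases along every unbounded feasible direction, so there is no improving ray and the minimum is attained at a vertex.

p = 4/11, q = 0, minimum P = 40/11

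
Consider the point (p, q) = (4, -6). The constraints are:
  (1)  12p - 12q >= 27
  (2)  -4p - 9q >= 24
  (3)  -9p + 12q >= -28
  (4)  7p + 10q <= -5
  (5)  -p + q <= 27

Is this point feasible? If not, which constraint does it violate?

Constraint (3): -9p + 12q = -108, which is not ≥ -28. All other constraints are satisfied.

not feasible — violates (3)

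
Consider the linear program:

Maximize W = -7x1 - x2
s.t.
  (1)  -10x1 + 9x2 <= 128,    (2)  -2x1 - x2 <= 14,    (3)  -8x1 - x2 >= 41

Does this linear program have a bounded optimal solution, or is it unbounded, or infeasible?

Feasible corners and W = -7x1 - x2:
  (-127/14, 29/7) → W = 831/14
  (-497/82, 307/41) → W = 2865/82
  (-9/2, -5) → W = 73/2
The feasible region has finitely many vertices and no improving ray; the maximum is 831/14 at (-127/14, 29/7).

bounded optimum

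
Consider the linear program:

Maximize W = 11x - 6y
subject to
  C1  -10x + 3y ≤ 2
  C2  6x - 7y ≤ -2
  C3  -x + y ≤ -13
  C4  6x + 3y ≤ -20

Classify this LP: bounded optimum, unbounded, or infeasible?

infeasible

The boundaries -10x + 3y = 2 and -x + y = -13 meet at (-41/7, -132/7), but that point violates 6x - 7y ≤ -2. Every candidate vertex is excluded by some other constraint, so the feasible region is empty.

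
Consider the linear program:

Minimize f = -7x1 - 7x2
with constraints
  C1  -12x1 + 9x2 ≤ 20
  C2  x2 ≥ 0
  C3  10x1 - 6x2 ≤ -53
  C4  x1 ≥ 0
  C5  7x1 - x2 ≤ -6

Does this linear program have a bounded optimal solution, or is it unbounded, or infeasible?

infeasible

The boundaries 10x1 - 6x2 = -53 and x1 = 0 meet at (0, 53/6), but that point violates -12x1 + 9x2 ≤ 20. Every candidate vertex is excluded by some other constraint, so the feasible region is empty.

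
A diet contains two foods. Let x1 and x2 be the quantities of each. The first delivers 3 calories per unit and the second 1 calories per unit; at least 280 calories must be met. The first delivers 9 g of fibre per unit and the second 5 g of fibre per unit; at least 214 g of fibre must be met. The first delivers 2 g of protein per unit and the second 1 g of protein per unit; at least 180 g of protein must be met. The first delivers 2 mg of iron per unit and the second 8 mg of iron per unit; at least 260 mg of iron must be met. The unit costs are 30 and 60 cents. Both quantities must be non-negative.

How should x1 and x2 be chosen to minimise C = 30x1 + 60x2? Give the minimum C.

x1 = 90, x2 = 10, minimum C = 3300

The feasible region is unbounded (it extends along (0, 1), (1, 0)), but C strictly increases along every unbounded feasible direction, so there is no improving ray and the minimum is attained at a vertex.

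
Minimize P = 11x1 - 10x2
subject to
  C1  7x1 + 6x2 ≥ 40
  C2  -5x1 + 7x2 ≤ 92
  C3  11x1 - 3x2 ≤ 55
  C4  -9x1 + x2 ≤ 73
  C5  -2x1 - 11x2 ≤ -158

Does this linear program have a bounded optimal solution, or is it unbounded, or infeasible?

Feasible corners and P = 11x1 - 10x2:
  (661/62, 1287/62) → P = -5599/62
  (94/69, 974/69) → P = -2902/23
  (1079/127, 1628/127) → P = -4411/127
The feasible region has finitely many vertices and no improving ray; the minimum is -2902/23 at (94/69, 974/69).

bounded optimum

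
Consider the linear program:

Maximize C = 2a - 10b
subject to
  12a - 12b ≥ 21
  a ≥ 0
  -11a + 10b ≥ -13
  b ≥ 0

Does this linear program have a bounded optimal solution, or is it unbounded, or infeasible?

The boundaries 12a - 12b = 21 and b = 0 meet at (7/4, 0), but that point violates -11a + 10b ≥ -13. Every candidate vertex is excluded by some other constraint, so the feasible region is empty.

infeasible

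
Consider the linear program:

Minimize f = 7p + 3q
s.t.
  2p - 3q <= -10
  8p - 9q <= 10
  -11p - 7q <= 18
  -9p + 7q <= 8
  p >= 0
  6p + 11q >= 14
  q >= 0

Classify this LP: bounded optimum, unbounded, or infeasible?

Corner points and f = 7p + 3q:
  (20, 50/3) → f = 190
  (46/13, 74/13) → f = 544/13
The feasible region has finitely many vertices and no improving ray; the minimum is 544/13 at (46/13, 74/13).

bounded optimum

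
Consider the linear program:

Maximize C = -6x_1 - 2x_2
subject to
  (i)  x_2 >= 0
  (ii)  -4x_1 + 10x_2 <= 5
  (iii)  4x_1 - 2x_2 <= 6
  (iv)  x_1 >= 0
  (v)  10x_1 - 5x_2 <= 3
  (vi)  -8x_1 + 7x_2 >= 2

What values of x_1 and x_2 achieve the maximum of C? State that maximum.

x_1 = 0, x_2 = 2/7, maximum C = -4/7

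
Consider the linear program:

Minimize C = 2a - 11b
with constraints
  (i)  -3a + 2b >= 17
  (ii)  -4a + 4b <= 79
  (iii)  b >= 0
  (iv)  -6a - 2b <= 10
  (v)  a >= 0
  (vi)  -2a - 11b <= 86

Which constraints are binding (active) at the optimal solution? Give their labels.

(i) and (ii)

Extreme points and C = 2a - 11b:
  (45/2, 169/4) → C = -1679/4
  (0, 17/2) → C = -187/2
  (0, 79/4) → C = -869/4

The minimum is at (45/2, 169/4). Substituting into each constraint, equality holds for (i) and (ii); the remaining constraints have slack.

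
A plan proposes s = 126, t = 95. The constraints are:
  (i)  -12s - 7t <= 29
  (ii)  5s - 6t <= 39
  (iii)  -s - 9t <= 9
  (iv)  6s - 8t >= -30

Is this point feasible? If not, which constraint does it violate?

not feasible — violates (ii)

Constraint (ii): 5s - 6t = 60, which is not ≤ 39. All other constraints are satisfied.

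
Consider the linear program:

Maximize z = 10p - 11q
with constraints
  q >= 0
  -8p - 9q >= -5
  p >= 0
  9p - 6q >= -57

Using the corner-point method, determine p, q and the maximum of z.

p = 5/8, q = 0, maximum z = 25/4

Vertices and z = 10p - 11q:
  (5/8, 0) → z = 25/4
  (0, 0) → z = 0
  (0, 5/9) → z = -55/9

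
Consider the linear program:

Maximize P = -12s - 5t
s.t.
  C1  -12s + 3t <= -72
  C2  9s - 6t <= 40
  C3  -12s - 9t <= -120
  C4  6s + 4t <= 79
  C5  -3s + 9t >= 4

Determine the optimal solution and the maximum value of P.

s = 7, t = 4, maximum P = -104

Extreme points and P = -12s - 5t:
  (7, 4) → P = -104
  (175/22, 86/11) → P = -1480/11
  (120/17, 200/51) → P = -5320/51
  (317/36, 157/24) → P = -1107/8

The optimum lies where -12s + 3t = -72 and -12s - 9t = -120.
Solving simultaneously gives s = 7, t = 4.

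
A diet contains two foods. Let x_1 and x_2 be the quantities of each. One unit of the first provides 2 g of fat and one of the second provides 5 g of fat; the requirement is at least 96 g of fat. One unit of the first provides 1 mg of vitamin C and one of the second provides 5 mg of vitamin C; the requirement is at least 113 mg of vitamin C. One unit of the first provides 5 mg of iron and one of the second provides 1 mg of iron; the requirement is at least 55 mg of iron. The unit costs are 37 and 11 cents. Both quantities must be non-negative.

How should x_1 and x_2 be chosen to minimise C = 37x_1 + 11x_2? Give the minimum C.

Extreme points and C = 37x_1 + 11x_2:
  (0, 55) → C = 605
  (113, 0) → C = 4181
  (27/4, 85/4) → C = 967/2
The feasible region is unbounded (it extends along (0, 1), (1, 0)), but C strictly increases along every unbounded feasible direction, so there is no improving ray and the minimum is attained at a vertex.

The optimum lies where x_1 + 5x_2 = 113 and 5x_1 + x_2 = 55.
Solving simultaneously gives x_1 = 27/4, x_2 = 85/4.

x_1 = 27/4, x_2 = 85/4, minimum C = 967/2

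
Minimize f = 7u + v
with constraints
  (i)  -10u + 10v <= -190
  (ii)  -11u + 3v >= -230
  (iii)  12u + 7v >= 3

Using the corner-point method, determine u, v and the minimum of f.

u = 136/19, v = -225/19, minimum f = 727/19

Vertices and f = 7u + v:
  (173/8, 21/8) → f = 154
  (136/19, -225/19) → f = 727/19
  (1619/113, -2727/113) → f = 8606/113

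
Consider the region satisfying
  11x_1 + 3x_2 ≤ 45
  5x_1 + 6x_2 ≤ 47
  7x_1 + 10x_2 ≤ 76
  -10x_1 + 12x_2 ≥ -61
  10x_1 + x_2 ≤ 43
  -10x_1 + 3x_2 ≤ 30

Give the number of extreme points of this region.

The feasible vertices (each the meet of two boundaries and inside every other half-plane) are:
  (43/17, 292/51)
  (84/19, -23/19)
  (7/4, 51/8)
  (-72/121, 970/121)
  (577/130, -18/13)
  (-181/30, -91/9)

6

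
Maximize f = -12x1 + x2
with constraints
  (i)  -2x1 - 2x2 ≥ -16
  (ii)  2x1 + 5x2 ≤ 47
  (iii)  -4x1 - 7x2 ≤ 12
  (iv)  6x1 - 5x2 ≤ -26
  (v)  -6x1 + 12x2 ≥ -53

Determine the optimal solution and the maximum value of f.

x1 = -389/6, x2 = 106/3, maximum f = 2440/3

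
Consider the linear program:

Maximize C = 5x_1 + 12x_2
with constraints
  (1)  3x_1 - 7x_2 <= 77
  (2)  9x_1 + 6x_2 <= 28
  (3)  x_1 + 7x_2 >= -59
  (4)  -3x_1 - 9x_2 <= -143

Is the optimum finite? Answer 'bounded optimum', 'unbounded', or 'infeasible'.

From the feasible point (-202/21, 401/21), moving in the direction (-6, 9) keeps every constraint satisfied while C increases without bound.

unbounded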